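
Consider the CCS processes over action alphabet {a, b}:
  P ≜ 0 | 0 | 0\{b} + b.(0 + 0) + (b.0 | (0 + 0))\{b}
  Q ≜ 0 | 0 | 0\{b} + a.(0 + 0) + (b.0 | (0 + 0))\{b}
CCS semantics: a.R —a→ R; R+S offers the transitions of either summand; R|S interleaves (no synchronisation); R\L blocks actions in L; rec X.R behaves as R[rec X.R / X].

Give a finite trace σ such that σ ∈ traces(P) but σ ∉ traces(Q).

P's transition system — 2 states:
  p0 = 0 | 0 | 0\{b} + b.(0 + 0) + (b.0 | (0 + 0))\{b} → =b=> p1
  p1 = 0 + 0 → ·
Q's transition system — 2 states:
  q0 = 0 | 0 | 0\{b} + a.(0 + 0) + (b.0 | (0 + 0))\{b} → =a=> q1
  q1 = 0 + 0 → ·
Run σ = ⟨b⟩ on P: start {p0}
  after b @ step 1: {p1}
  P completes σ.
Run σ = ⟨b⟩ on Q: start {q0}
  after b @ step 1: no successor for Q

b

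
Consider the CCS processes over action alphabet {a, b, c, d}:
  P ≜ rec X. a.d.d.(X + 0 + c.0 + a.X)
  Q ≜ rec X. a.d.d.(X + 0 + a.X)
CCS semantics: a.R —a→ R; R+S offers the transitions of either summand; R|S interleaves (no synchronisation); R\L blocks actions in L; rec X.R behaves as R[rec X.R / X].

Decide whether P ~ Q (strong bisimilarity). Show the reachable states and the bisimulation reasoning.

not bisimilar

P's transition system — 5 states:
  u0 = rec X. a.d.d.(X + 0 + c.0 + a.X) :: -a-> u1
  u1 = d.d.((rec X. a.d.d.(X + 0 + c.0 + a.X)) + 0 + c.0 + a.(rec X. a.d.d.(X + 0 + c.0 + a.X))) :: -d-> u2
  u2 = d.((rec X. a.d.d.(X + 0 + c.0 + a.X)) + 0 + c.0 + a.(rec X. a.d.d.(X + 0 + c.0 + a.X))) :: -d-> u3
  u3 = (rec X. a.d.d.(X + 0 + c.0 + a.X)) + 0 + c.0 + a.(rec X. a.d.d.(X + 0 + c.0 + a.X)) :: -a-> u0, -a-> u1, -c-> u4
  u4 = 0 :: ·
Q's transition system — 4 states:
  v0 = rec X. a.d.d.(X + 0 + a.X) :: -a-> v1
  v1 = d.d.((rec X. a.d.d.(X + 0 + a.X)) + 0 + a.(rec X. a.d.d.(X + 0 + a.X))) :: -d-> v2
  v2 = d.((rec X. a.d.d.(X + 0 + a.X)) + 0 + a.(rec X. a.d.d.(X + 0 + a.X))) :: -d-> v3
  v3 = (rec X. a.d.d.(X + 0 + a.X)) + 0 + a.(rec X. a.d.d.(X + 0 + a.X)) :: -a-> v0, -a-> v1
Partition-refinement fixed point:
  B0 = {u0}
  B1 = {u1}
  B2 = {u2}
  B3 = {u3}
  B4 = {u4}
  B5 = {v0}
  B6 = {v1}
  B7 = {v2}
  B8 = {v3}
u0 ∈ B0, v0 ∈ B5 → different blocks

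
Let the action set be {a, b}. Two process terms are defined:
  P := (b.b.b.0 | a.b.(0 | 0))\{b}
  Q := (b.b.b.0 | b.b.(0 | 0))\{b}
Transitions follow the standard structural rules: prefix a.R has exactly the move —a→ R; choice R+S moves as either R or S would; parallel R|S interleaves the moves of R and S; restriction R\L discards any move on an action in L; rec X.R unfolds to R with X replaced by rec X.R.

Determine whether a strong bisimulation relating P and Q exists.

NO

Reachable graph of P (2 states):
  m0 = (b.b.b.0 | a.b.(0 | 0))\{b} has moves =a=> m1
  m1 = (b.b.b.0 | b.(0 | 0))\{b} has moves stopped
Reachable graph of Q (1 states):
  n0 = (b.b.b.0 | b.b.(0 | 0))\{b} has moves stopped
Coarsest stable partition (strong bisimilarity classes):
  B0 = {m0}
  B1 = {m1, n0}
m0 ∈ B0, n0 ∈ B1 → different blocks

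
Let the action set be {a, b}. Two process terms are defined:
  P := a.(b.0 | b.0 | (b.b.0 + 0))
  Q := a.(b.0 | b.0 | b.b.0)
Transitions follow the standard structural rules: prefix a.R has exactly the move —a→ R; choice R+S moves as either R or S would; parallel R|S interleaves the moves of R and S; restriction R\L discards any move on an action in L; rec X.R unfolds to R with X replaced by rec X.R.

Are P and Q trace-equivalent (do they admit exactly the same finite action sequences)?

YES

Reachable graph of P (13 states):
  m0 = a.(b.0 | b.0 | (b.b.0 + 0)) ⊢ --a--▸ m1
  m1 = b.0 | b.0 | (b.b.0 + 0) ⊢ --b--▸ m2, --b--▸ m3, --b--▸ m4
  m2 = 0 | b.0 | (b.b.0 + 0) ⊢ --b--▸ m5, --b--▸ m6
  m3 = b.0 | 0 | (b.b.0 + 0) ⊢ --b--▸ m5, --b--▸ m7
  m4 = b.0 | b.0 | b.0 ⊢ --b--▸ m6, --b--▸ m7, --b--▸ m8
  m5 = 0 | 0 | (b.b.0 + 0) ⊢ --b--▸ m9
  m6 = 0 | b.0 | b.0 ⊢ --b--▸ m10, --b--▸ m9
  m7 = b.0 | 0 | b.0 ⊢ --b--▸ m11, --b--▸ m9
  m8 = b.0 | b.0 | 0 ⊢ --b--▸ m10, --b--▸ m11
  m9 = 0 | 0 | b.0 ⊢ --b--▸ m12
  m10 = 0 | b.0 | 0 ⊢ --b--▸ m12
  m11 = b.0 | 0 | 0 ⊢ --b--▸ m12
  m12 = 0 | 0 | 0 ⊢ deadlocked
Reachable graph of Q (13 states):
  n0 = a.(b.0 | b.0 | b.b.0) ⊢ --a--▸ n1
  n1 = b.0 | b.0 | b.b.0 ⊢ --b--▸ n2, --b--▸ n3, --b--▸ n4
  n2 = 0 | b.0 | b.b.0 ⊢ --b--▸ n5, --b--▸ n6
  n3 = b.0 | 0 | b.b.0 ⊢ --b--▸ n5, --b--▸ n7
  n4 = b.0 | b.0 | b.0 ⊢ --b--▸ n6, --b--▸ n7, --b--▸ n8
  n5 = 0 | 0 | b.b.0 ⊢ --b--▸ n9
  n6 = 0 | b.0 | b.0 ⊢ --b--▸ n10, --b--▸ n9
  n7 = b.0 | 0 | b.0 ⊢ --b--▸ n11, --b--▸ n9
  n8 = b.0 | b.0 | 0 ⊢ --b--▸ n10, --b--▸ n11
  n9 = 0 | 0 | b.0 ⊢ --b--▸ n12
  n10 = 0 | b.0 | 0 ⊢ --b--▸ n12
  n11 = b.0 | 0 | 0 ⊢ --b--▸ n12
  n12 = 0 | 0 | 0 ⊢ deadlocked
Coarsest stable partition (strong bisimilarity classes):
  B0 = {m0, n0}
  B1 = {m1, n1}
  B2 = {m2, m3, m4, n2, n3, n4}
  B3 = {m5, m6, m7, m8, n5, n6, n7, n8}
  B4 = {m10, m11, m9, n10, n11, n9}
  B5 = {m12, n12}
m0 ∈ B0, n0 ∈ B0 → same block
Bisimilar ⇒ trace-equivalent.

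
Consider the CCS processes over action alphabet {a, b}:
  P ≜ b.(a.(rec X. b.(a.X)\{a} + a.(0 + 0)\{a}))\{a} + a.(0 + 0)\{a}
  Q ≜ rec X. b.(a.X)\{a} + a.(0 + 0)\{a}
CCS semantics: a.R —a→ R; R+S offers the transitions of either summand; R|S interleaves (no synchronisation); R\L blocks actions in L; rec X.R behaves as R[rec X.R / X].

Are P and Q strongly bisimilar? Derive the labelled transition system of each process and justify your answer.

YES

P's transition system — 3 states:
  u0 = b.(a.(rec X. b.(a.X)\{a} + a.(0 + 0)\{a}))\{a} + a.(0 + 0)\{a} ⊢ =a=> u1, =b=> u2
  u1 = (0 + 0)\{a} ⊢ (no moves)
  u2 = (a.(rec X. b.(a.X)\{a} + a.(0 + 0)\{a}))\{a} ⊢ (no moves)
Q's transition system — 3 states:
  v0 = rec X. b.(a.X)\{a} + a.(0 + 0)\{a} ⊢ =a=> v1, =b=> v2
  v1 = (0 + 0)\{a} ⊢ (no moves)
  v2 = (a.(rec X. b.(a.X)\{a} + a.(0 + 0)\{a}))\{a} ⊢ (no moves)
Bisimilarity quotient blocks:
  B0 = {u0, v0}
  B1 = {u1, u2, v1, v2}
u0 ∈ B0, v0 ∈ B0 → same block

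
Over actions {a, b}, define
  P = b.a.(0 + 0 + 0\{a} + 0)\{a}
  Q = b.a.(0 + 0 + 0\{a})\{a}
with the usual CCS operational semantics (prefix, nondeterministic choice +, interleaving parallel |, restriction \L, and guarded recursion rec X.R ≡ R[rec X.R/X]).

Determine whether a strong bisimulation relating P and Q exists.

Reachable graph of P (3 states):
  s0 = b.a.(0 + 0 + 0\{a} + 0)\{a} :: --b--▸ s1
  s1 = a.(0 + 0 + 0\{a} + 0)\{a} :: --a--▸ s2
  s2 = (0 + 0 + 0\{a} + 0)\{a} :: ·
Reachable graph of Q (3 states):
  t0 = b.a.(0 + 0 + 0\{a})\{a} :: --b--▸ t1
  t1 = a.(0 + 0 + 0\{a})\{a} :: --a--▸ t2
  t2 = (0 + 0 + 0\{a})\{a} :: ·
Bisimilarity quotient blocks:
  B0 = {s0, t0}
  B1 = {s1, t1}
  B2 = {s2, t2}
s0 ∈ B0, t0 ∈ B0 → same block

bisimilar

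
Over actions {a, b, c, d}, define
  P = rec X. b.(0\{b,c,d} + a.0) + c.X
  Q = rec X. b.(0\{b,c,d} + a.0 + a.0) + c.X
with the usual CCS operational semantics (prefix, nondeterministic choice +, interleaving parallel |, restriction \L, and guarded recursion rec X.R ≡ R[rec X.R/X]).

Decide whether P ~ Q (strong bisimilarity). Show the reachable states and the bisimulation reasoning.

LTS(P): 3 reachable states
  u0 = rec X. b.(0\{b,c,d} + a.0) + c.X ⊢ ··b··> u1, ··c··> u0
  u1 = 0\{b,c,d} + a.0 ⊢ ··a··> u2
  u2 = 0 ⊢ stopped
LTS(Q): 3 reachable states
  v0 = rec X. b.(0\{b,c,d} + a.0 + a.0) + c.X ⊢ ··b··> v1, ··c··> v0
  v1 = 0\{b,c,d} + a.0 + a.0 ⊢ ··a··> v2
  v2 = 0 ⊢ stopped
Bisimilarity quotient blocks:
  B0 = {u0, v0}
  B1 = {u1, v1}
  B2 = {u2, v2}
u0 ∈ B0, v0 ∈ B0 → same block

YES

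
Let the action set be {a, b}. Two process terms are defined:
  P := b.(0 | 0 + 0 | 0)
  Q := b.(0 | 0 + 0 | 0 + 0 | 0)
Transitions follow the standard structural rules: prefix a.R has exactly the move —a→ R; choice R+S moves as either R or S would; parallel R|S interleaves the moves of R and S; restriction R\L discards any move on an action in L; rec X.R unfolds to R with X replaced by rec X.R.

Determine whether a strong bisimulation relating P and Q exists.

P ~ Q

LTS(P): 2 reachable states
  s0 = b.(0 | 0 + 0 | 0) has moves --b--▸ s1
  s1 = 0 | 0 + 0 | 0 has moves ∅
LTS(Q): 2 reachable states
  t0 = b.(0 | 0 + 0 | 0 + 0 | 0) has moves --b--▸ t1
  t1 = 0 | 0 + 0 | 0 + 0 | 0 has moves ∅
Partition-refinement fixed point:
  B0 = {s0, t0}
  B1 = {s1, t1}
s0 ∈ B0, t0 ∈ B0 → same block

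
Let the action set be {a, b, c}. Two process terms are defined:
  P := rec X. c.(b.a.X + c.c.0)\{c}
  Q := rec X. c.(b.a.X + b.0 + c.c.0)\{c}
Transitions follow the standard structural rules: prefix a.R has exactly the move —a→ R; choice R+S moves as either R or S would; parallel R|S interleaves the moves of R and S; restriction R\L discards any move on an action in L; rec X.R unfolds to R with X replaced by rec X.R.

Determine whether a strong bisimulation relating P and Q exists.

Reachable graph of P (4 states):
  u0 = rec X. c.(b.a.X + c.c.0)\{c} → =c=> u1
  u1 = (b.a.(rec X. c.(b.a.X + c.c.0)\{c}) + c.c.0)\{c} → =b=> u2
  u2 = (a.(rec X. c.(b.a.X + c.c.0)\{c}))\{c} → =a=> u3
  u3 = (rec X. c.(b.a.X + c.c.0)\{c})\{c} → stopped
Reachable graph of Q (5 states):
  v0 = rec X. c.(b.a.X + b.0 + c.c.0)\{c} → =c=> v1
  v1 = (b.a.(rec X. c.(b.a.X + b.0 + c.c.0)\{c}) + b.0 + c.c.0)\{c} → =b=> v2, =b=> v3
  v2 = (a.(rec X. c.(b.a.X + b.0 + c.c.0)\{c}))\{c} → =a=> v4
  v3 = 0\{c} → stopped
  v4 = (rec X. c.(b.a.X + b.0 + c.c.0)\{c})\{c} → stopped
Partition-refinement fixed point:
  B0 = {u0}
  B1 = {u1}
  B2 = {u2, v2}
  B3 = {u3, v3, v4}
  B4 = {v0}
  B5 = {v1}
u0 ∈ B0, v0 ∈ B4 → different blocks

P ≁ Q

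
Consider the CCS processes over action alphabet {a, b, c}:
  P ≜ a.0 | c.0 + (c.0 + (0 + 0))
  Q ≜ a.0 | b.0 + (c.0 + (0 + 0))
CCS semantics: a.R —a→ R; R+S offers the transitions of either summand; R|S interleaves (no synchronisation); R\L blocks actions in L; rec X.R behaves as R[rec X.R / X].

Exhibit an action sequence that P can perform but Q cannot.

ac

Reachable graph of P (5 states):
  p0 = a.0 | c.0 + (c.0 + (0 + 0)) → =a=> p1, =c=> p2, =c=> p3
  p1 = 0 | c.0 → =c=> p4
  p2 = 0 → ·
  p3 = a.0 | 0 → =a=> p4
  p4 = 0 | 0 → ·
Reachable graph of Q (5 states):
  q0 = a.0 | b.0 + (c.0 + (0 + 0)) → =a=> q1, =b=> q2, =c=> q3
  q1 = 0 | b.0 → =b=> q4
  q2 = a.0 | 0 → =a=> q4
  q3 = 0 → ·
  q4 = 0 | 0 → ·
Trace ⟨ac⟩ through P, begin at {p0}:
  step 1 (a): {p1}
  step 2 (c): {p4}
  P completes σ.
Trace ⟨ac⟩ through Q, begin at {q0}:
  step 1 (a): {q1}
  step 2 (c): no successor for Q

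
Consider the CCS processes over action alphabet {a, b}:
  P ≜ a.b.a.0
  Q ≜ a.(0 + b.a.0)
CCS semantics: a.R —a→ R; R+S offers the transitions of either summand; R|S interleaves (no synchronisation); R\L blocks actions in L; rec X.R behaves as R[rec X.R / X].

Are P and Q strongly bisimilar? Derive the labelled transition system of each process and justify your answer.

bisimilar

Reachable graph of P (4 states):
  u0 = a.b.a.0 | --a--▸ u1
  u1 = b.a.0 | --b--▸ u2
  u2 = a.0 | --a--▸ u3
  u3 = 0 | ·
Reachable graph of Q (4 states):
  v0 = a.(0 + b.a.0) | --a--▸ v1
  v1 = 0 + b.a.0 | --b--▸ v2
  v2 = a.0 | --a--▸ v3
  v3 = 0 | ·
Partition-refinement fixed point:
  B0 = {u0, v0}
  B1 = {u1, v1}
  B2 = {u2, v2}
  B3 = {u3, v3}
u0 ∈ B0, v0 ∈ B0 → same block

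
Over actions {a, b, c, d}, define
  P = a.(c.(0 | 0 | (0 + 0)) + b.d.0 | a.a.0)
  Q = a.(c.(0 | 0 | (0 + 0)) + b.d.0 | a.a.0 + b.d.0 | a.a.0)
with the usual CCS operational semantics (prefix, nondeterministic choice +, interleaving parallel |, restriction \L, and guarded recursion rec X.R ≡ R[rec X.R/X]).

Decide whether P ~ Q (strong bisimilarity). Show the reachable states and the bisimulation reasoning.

bisimilar

P's transition system — 11 states:
  u0 = a.(c.(0 | 0 | (0 + 0)) + b.d.0 | a.a.0) :: --a--▸ u1
  u1 = c.(0 | 0 | (0 + 0)) + b.d.0 | a.a.0 :: --a--▸ u2, --b--▸ u3, --c--▸ u4
  u2 = b.d.0 | a.0 :: --a--▸ u5, --b--▸ u6
  u3 = d.0 | a.a.0 :: --a--▸ u6, --d--▸ u7
  u4 = 0 | 0 | (0 + 0) :: (no moves)
  u5 = b.d.0 | 0 :: --b--▸ u8
  u6 = d.0 | a.0 :: --a--▸ u8, --d--▸ u9
  u7 = 0 | a.a.0 :: --a--▸ u9
  u8 = d.0 | 0 :: --d--▸ u10
  u9 = 0 | a.0 :: --a--▸ u10
  u10 = 0 | 0 :: (no moves)
Q's transition system — 11 states:
  v0 = a.(c.(0 | 0 | (0 + 0)) + b.d.0 | a.a.0 + b.d.0 | a.a.0) :: --a--▸ v1
  v1 = c.(0 | 0 | (0 + 0)) + b.d.0 | a.a.0 + b.d.0 | a.a.0 :: --a--▸ v2, --b--▸ v3, --c--▸ v4
  v2 = b.d.0 | a.0 :: --a--▸ v5, --b--▸ v6
  v3 = d.0 | a.a.0 :: --a--▸ v6, --d--▸ v7
  v4 = 0 | 0 | (0 + 0) :: (no moves)
  v5 = b.d.0 | 0 :: --b--▸ v8
  v6 = d.0 | a.0 :: --a--▸ v8, --d--▸ v9
  v7 = 0 | a.a.0 :: --a--▸ v9
  v8 = d.0 | 0 :: --d--▸ v10
  v9 = 0 | a.0 :: --a--▸ v10
  v10 = 0 | 0 :: (no moves)
Partition-refinement fixed point:
  B0 = {u0, v0}
  B1 = {u1, v1}
  B2 = {u10, u4, v10, v4}
  B3 = {u2, v2}
  B4 = {u5, v5}
  B5 = {u8, v8}
  B6 = {u6, v6}
  B7 = {u9, v9}
  B8 = {u3, v3}
  B9 = {u7, v7}
u0 ∈ B0, v0 ∈ B0 → same block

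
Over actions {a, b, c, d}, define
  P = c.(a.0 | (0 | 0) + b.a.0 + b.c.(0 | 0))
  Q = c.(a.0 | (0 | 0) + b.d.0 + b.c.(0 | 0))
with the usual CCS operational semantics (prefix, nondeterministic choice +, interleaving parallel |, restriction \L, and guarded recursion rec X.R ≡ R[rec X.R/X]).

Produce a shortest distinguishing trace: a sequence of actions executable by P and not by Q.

cba

P's transition system — 7 states:
  u0 = c.(a.0 | (0 | 0) + b.a.0 + b.c.(0 | 0)) ⊢ =c=> u1
  u1 = a.0 | (0 | 0) + b.a.0 + b.c.(0 | 0) ⊢ =a=> u2, =b=> u3, =b=> u4
  u2 = 0 | (0 | 0) ⊢ (no moves)
  u3 = a.0 ⊢ =a=> u5
  u4 = c.(0 | 0) ⊢ =c=> u6
  u5 = 0 ⊢ (no moves)
  u6 = 0 | 0 ⊢ (no moves)
Q's transition system — 7 states:
  v0 = c.(a.0 | (0 | 0) + b.d.0 + b.c.(0 | 0)) ⊢ =c=> v1
  v1 = a.0 | (0 | 0) + b.d.0 + b.c.(0 | 0) ⊢ =a=> v2, =b=> v3, =b=> v4
  v2 = 0 | (0 | 0) ⊢ (no moves)
  v3 = c.(0 | 0) ⊢ =c=> v5
  v4 = d.0 ⊢ =d=> v6
  v5 = 0 | 0 ⊢ (no moves)
  v6 = 0 ⊢ (no moves)
Run σ = ⟨cba⟩ on P: start {u0}
  after c @ step 1: {u1}
  after b @ step 2: {u3, u4}
  after a @ step 3: {u5}
  P completes σ.
Run σ = ⟨cba⟩ on Q: start {v0}
  after c @ step 1: {v1}
  after b @ step 2: {v3, v4}
  after a @ step 3: ∅  — Q cannot continue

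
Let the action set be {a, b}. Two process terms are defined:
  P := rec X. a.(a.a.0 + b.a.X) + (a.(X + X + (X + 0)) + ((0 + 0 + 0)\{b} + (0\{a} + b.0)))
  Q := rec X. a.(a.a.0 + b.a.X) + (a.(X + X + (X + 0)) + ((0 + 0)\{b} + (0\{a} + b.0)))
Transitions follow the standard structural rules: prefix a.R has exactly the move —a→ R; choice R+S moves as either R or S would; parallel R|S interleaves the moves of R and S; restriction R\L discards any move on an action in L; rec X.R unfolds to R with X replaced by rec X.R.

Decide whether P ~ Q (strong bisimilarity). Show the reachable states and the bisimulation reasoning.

P ~ Q

P's transition system — 6 states:
  u0 = rec X. a.(a.a.0 + b.a.X) + (a.(X + X + (X + 0)) + ((0 + 0 + 0)\{b} + (0\{a} + b.0))) ⊢ --a--▸ u1, --a--▸ u2, --b--▸ u3
  u1 = (rec X. a.(a.a.0 + b.a.X) + (a.(X + X + (X + 0)) + ((0 + 0 + 0)\{b} + (0\{a} + b.0)))) + (rec X. a.(a.a.0 + b.a.X) + (a.(X + X + (X + 0)) + ((0 + 0 + 0)\{b} + (0\{a} + b.0)))) + ((rec X. a.(a.a.0 + b.a.X) + (a.(X + X + (X + 0)) + ((0 + 0 + 0)\{b} + (0\{a} + b.0)))) + 0) ⊢ --a--▸ u1, --a--▸ u2, --b--▸ u3
  u2 = a.a.0 + b.a.(rec X. a.(a.a.0 + b.a.X) + (a.(X + X + (X + 0)) + ((0 + 0 + 0)\{b} + (0\{a} + b.0)))) ⊢ --a--▸ u4, --b--▸ u5
  u3 = 0 ⊢ deadlocked
  u4 = a.0 ⊢ --a--▸ u3
  u5 = a.(rec X. a.(a.a.0 + b.a.X) + (a.(X + X + (X + 0)) + ((0 + 0 + 0)\{b} + (0\{a} + b.0)))) ⊢ --a--▸ u0
Q's transition system — 6 states:
  v0 = rec X. a.(a.a.0 + b.a.X) + (a.(X + X + (X + 0)) + ((0 + 0)\{b} + (0\{a} + b.0))) ⊢ --a--▸ v1, --a--▸ v2, --b--▸ v3
  v1 = (rec X. a.(a.a.0 + b.a.X) + (a.(X + X + (X + 0)) + ((0 + 0)\{b} + (0\{a} + b.0)))) + (rec X. a.(a.a.0 + b.a.X) + (a.(X + X + (X + 0)) + ((0 + 0)\{b} + (0\{a} + b.0)))) + ((rec X. a.(a.a.0 + b.a.X) + (a.(X + X + (X + 0)) + ((0 + 0)\{b} + (0\{a} + b.0)))) + 0) ⊢ --a--▸ v1, --a--▸ v2, --b--▸ v3
  v2 = a.a.0 + b.a.(rec X. a.(a.a.0 + b.a.X) + (a.(X + X + (X + 0)) + ((0 + 0)\{b} + (0\{a} + b.0)))) ⊢ --a--▸ v4, --b--▸ v5
  v3 = 0 ⊢ deadlocked
  v4 = a.0 ⊢ --a--▸ v3
  v5 = a.(rec X. a.(a.a.0 + b.a.X) + (a.(X + X + (X + 0)) + ((0 + 0)\{b} + (0\{a} + b.0)))) ⊢ --a--▸ v0
Bisimilarity quotient blocks:
  B0 = {u0, u1, v0, v1}
  B1 = {u2, v2}
  B2 = {u5, v5}
  B3 = {u4, v4}
  B4 = {u3, v3}
u0 ∈ B0, v0 ∈ B0 → same block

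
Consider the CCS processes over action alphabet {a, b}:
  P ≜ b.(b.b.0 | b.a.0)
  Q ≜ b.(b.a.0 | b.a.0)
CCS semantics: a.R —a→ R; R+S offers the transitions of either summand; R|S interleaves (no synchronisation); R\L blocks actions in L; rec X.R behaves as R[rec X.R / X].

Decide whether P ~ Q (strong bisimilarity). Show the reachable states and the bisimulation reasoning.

Reachable graph of P (10 states):
  m0 = b.(b.b.0 | b.a.0) :: —b→ m1
  m1 = b.b.0 | b.a.0 :: —b→ m2, —b→ m3
  m2 = b.0 | b.a.0 :: —b→ m4, —b→ m5
  m3 = b.b.0 | a.0 :: —a→ m6, —b→ m5
  m4 = 0 | b.a.0 :: —b→ m7
  m5 = b.0 | a.0 :: —a→ m8, —b→ m7
  m6 = b.b.0 | 0 :: —b→ m8
  m7 = 0 | a.0 :: —a→ m9
  m8 = b.0 | 0 :: —b→ m9
  m9 = 0 | 0 :: ·
Reachable graph of Q (10 states):
  n0 = b.(b.a.0 | b.a.0) :: —b→ n1
  n1 = b.a.0 | b.a.0 :: —b→ n2, —b→ n3
  n2 = a.0 | b.a.0 :: —a→ n4, —b→ n5
  n3 = b.a.0 | a.0 :: —a→ n6, —b→ n5
  n4 = 0 | b.a.0 :: —b→ n7
  n5 = a.0 | a.0 :: —a→ n7, —a→ n8
  n6 = b.a.0 | 0 :: —b→ n8
  n7 = 0 | a.0 :: —a→ n9
  n8 = a.0 | 0 :: —a→ n9
  n9 = 0 | 0 :: ·
Bisimilarity quotient blocks:
  B0 = {m0}
  B1 = {m1}
  B2 = {m2}
  B3 = {m4, n4, n6}
  B4 = {m7, n7, n8}
  B5 = {m9, n9}
  B6 = {m5}
  B7 = {m8}
  B8 = {m3}
  B9 = {m6}
  B10 = {n0}
  B11 = {n1}
  B12 = {n2, n3}
  B13 = {n5}
m0 ∈ B0, n0 ∈ B10 → different blocks

NO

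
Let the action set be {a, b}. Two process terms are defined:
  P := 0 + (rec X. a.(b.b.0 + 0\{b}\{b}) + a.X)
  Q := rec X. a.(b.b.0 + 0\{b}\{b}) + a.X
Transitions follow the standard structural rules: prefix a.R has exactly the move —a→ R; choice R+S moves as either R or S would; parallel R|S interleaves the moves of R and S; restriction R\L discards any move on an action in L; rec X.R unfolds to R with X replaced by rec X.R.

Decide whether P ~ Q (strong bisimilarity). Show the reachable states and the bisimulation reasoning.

P's transition system — 5 states:
  s0 = 0 + (rec X. a.(b.b.0 + 0\{b}\{b}) + a.X) | --a--▸ s1, --a--▸ s2
  s1 = b.b.0 + 0\{b}\{b} | --b--▸ s3
  s2 = rec X. a.(b.b.0 + 0\{b}\{b}) + a.X | --a--▸ s1, --a--▸ s2
  s3 = b.0 | --b--▸ s4
  s4 = 0 | stopped
Q's transition system — 4 states:
  t0 = rec X. a.(b.b.0 + 0\{b}\{b}) + a.X | --a--▸ t0, --a--▸ t1
  t1 = b.b.0 + 0\{b}\{b} | --b--▸ t2
  t2 = b.0 | --b--▸ t3
  t3 = 0 | stopped
Bisimilarity quotient blocks:
  B0 = {s0, s2, t0}
  B1 = {s1, t1}
  B2 = {s3, t2}
  B3 = {s4, t3}
s0 ∈ B0, t0 ∈ B0 → same block

YES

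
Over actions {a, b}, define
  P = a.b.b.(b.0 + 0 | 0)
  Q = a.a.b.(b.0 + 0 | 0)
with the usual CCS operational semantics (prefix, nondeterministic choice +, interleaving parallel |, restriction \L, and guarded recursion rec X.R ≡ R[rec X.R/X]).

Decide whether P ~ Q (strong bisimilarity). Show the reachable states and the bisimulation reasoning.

NO

Reachable graph of P (5 states):
  p0 = a.b.b.(b.0 + 0 | 0) :: ··a··> p1
  p1 = b.b.(b.0 + 0 | 0) :: ··b··> p2
  p2 = b.(b.0 + 0 | 0) :: ··b··> p3
  p3 = b.0 + 0 | 0 :: ··b··> p4
  p4 = 0 :: ·
Reachable graph of Q (5 states):
  q0 = a.a.b.(b.0 + 0 | 0) :: ··a··> q1
  q1 = a.b.(b.0 + 0 | 0) :: ··a··> q2
  q2 = b.(b.0 + 0 | 0) :: ··b··> q3
  q3 = b.0 + 0 | 0 :: ··b··> q4
  q4 = 0 :: ·
Coarsest stable partition (strong bisimilarity classes):
  B0 = {p0}
  B1 = {p1}
  B2 = {p2, q2}
  B3 = {p3, q3}
  B4 = {p4, q4}
  B5 = {q0}
  B6 = {q1}
p0 ∈ B0, q0 ∈ B5 → different blocks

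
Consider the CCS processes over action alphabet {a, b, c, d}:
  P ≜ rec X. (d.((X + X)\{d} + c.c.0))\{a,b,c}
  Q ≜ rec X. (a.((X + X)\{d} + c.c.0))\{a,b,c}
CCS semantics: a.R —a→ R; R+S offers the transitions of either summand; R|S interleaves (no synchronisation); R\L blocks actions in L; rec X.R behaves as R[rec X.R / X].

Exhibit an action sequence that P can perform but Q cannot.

d

P's transition system — 2 states:
  s0 = rec X. (d.((X + X)\{d} + c.c.0))\{a,b,c} → —d→ s1
  s1 = (((rec X. (d.((X + X)\{d} + c.c.0))\{a,b,c}) + (rec X. (d.((X + X)\{d} + c.c.0))\{a,b,c}))\{d} + c.c.0)\{a,b,c} → (no moves)
Q's transition system — 1 states:
  t0 = rec X. (a.((X + X)\{d} + c.c.0))\{a,b,c} → (no moves)
Executing d from P (initial set {s0}):
  after d @ step 1: {s1}
  P completes σ.
Executing d from Q (initial set {t0}):
  after d @ step 1: ∅ (Q stuck)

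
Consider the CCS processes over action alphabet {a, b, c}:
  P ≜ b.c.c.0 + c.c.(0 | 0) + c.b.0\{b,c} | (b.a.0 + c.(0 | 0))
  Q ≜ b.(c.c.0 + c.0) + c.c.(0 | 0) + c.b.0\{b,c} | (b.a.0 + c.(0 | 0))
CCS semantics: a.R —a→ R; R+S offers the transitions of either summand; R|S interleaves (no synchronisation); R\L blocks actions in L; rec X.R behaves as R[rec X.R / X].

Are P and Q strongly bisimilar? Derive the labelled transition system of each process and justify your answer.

P ≁ Q

P's transition system — 17 states:
  p0 = b.c.c.0 + c.c.(0 | 0) + c.b.0\{b,c} | (b.a.0 + c.(0 | 0)) | ··b··> p1, ··b··> p2, ··c··> p3, ··c··> p4, ··c··> p5
  p1 = c.b.0\{b,c} | a.0 | ··a··> p6, ··c··> p7
  p2 = c.c.0 | ··c··> p8
  p3 = b.0\{b,c} | (b.a.0 + c.(0 | 0)) | ··b··> p7, ··b··> p9, ··c··> p10
  p4 = c.(0 | 0) | ··c··> p11
  p5 = c.b.0\{b,c} | (0 | 0) | ··c··> p10
  p6 = c.b.0\{b,c} | 0 | ··c··> p12
  p7 = b.0\{b,c} | a.0 | ··a··> p12, ··b··> p13
  p8 = c.0 | ··c··> p14
  p9 = 0\{b,c} | (b.a.0 + c.(0 | 0)) | ··b··> p13, ··c··> p15
  p10 = b.0\{b,c} | (0 | 0) | ··b··> p15
  p11 = 0 | 0 | ∅
  p12 = b.0\{b,c} | 0 | ··b··> p16
  p13 = 0\{b,c} | a.0 | ··a··> p16
  p14 = 0 | ∅
  p15 = 0\{b,c} | (0 | 0) | ∅
  p16 = 0\{b,c} | 0 | ∅
Q's transition system — 17 states:
  q0 = b.(c.c.0 + c.0) + c.c.(0 | 0) + c.b.0\{b,c} | (b.a.0 + c.(0 | 0)) | ··b··> q1, ··b··> q2, ··c··> q3, ··c··> q4, ··c··> q5
  q1 = c.b.0\{b,c} | a.0 | ··a··> q6, ··c··> q7
  q2 = c.c.0 + c.0 | ··c··> q8, ··c··> q9
  q3 = b.0\{b,c} | (b.a.0 + c.(0 | 0)) | ··b··> q10, ··b··> q7, ··c··> q11
  q4 = c.(0 | 0) | ··c··> q12
  q5 = c.b.0\{b,c} | (0 | 0) | ··c··> q11
  q6 = c.b.0\{b,c} | 0 | ··c··> q13
  q7 = b.0\{b,c} | a.0 | ··a··> q13, ··b··> q14
  q8 = 0 | ∅
  q9 = c.0 | ··c··> q8
  q10 = 0\{b,c} | (b.a.0 + c.(0 | 0)) | ··b··> q14, ··c··> q15
  q11 = b.0\{b,c} | (0 | 0) | ··b··> q15
  q12 = 0 | 0 | ∅
  q13 = b.0\{b,c} | 0 | ··b··> q16
  q14 = 0\{b,c} | a.0 | ··a··> q16
  q15 = 0\{b,c} | (0 | 0) | ∅
  q16 = 0\{b,c} | 0 | ∅
Partition-refinement fixed point:
  B0 = {p0}
  B1 = {p2}
  B2 = {p4, p8, q4, q9}
  B3 = {p11, p14, p15, p16, q12, q15, q16, q8}
  B4 = {p1, q1}
  B5 = {p7, q7}
  B6 = {p10, p12, q11, q13}
  B7 = {p13, q14}
  B8 = {p5, p6, q5, q6}
  B9 = {p3, q3}
  B10 = {p9, q10}
  B11 = {q0}
  B12 = {q2}
p0 ∈ B0, q0 ∈ B11 → different blocks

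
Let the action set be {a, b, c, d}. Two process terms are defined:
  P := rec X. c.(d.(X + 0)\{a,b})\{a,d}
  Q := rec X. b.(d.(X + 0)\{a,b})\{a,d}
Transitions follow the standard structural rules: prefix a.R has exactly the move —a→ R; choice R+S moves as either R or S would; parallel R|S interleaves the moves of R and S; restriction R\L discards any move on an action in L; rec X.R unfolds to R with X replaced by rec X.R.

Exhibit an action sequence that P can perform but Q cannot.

c

Reachable graph of P (2 states):
  m0 = rec X. c.(d.(X + 0)\{a,b})\{a,d} → --c--▸ m1
  m1 = (d.((rec X. c.(d.(X + 0)\{a,b})\{a,d}) + 0)\{a,b})\{a,d} → deadlocked
Reachable graph of Q (2 states):
  n0 = rec X. b.(d.(X + 0)\{a,b})\{a,d} → --b--▸ n1
  n1 = (d.((rec X. b.(d.(X + 0)\{a,b})\{a,d}) + 0)\{a,b})\{a,d} → deadlocked
Trace ⟨c⟩ through P, begin at {m0}:
  after c @ step 1: {m1}
  — P admits the full trace.
Trace ⟨c⟩ through Q, begin at {n0}:
  after c @ step 1: no successor for Q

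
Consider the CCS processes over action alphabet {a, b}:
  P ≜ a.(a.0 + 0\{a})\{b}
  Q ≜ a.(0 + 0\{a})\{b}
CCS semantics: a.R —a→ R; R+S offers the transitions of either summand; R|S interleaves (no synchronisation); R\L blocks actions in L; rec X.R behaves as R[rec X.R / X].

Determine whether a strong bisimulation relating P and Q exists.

NO

Reachable graph of P (3 states):
  p0 = a.(a.0 + 0\{a})\{b} ⊢ =a=> p1
  p1 = (a.0 + 0\{a})\{b} ⊢ =a=> p2
  p2 = 0\{b} ⊢ deadlocked
Reachable graph of Q (2 states):
  q0 = a.(0 + 0\{a})\{b} ⊢ =a=> q1
  q1 = (0 + 0\{a})\{b} ⊢ deadlocked
Partition-refinement fixed point:
  B0 = {p0}
  B1 = {p1, q0}
  B2 = {p2, q1}
p0 ∈ B0, q0 ∈ B1 → different blocks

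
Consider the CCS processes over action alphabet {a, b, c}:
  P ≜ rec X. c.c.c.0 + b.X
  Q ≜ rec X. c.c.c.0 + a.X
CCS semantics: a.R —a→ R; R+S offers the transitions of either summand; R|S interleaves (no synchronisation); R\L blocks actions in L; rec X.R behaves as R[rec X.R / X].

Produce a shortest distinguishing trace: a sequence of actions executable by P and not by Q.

Reachable graph of P (4 states):
  s0 = rec X. c.c.c.0 + b.X :: —b→ s0, —c→ s1
  s1 = c.c.0 :: —c→ s2
  s2 = c.0 :: —c→ s3
  s3 = 0 :: stopped
Reachable graph of Q (4 states):
  t0 = rec X. c.c.c.0 + a.X :: —a→ t0, —c→ t1
  t1 = c.c.0 :: —c→ t2
  t2 = c.0 :: —c→ t3
  t3 = 0 :: stopped
Trace ⟨b⟩ through P, begin at {s0}:
  after b @ step 1: {s0}
  — P admits the full trace.
Trace ⟨b⟩ through Q, begin at {t0}:
  after b @ step 1: ∅ (Q stuck)

b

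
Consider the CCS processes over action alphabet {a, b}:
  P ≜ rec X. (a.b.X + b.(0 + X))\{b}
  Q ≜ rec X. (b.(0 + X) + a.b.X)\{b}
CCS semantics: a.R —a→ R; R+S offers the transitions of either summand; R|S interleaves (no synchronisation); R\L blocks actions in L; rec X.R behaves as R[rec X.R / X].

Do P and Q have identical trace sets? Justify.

YES

P's transition system — 2 states:
  m0 = rec X. (a.b.X + b.(0 + X))\{b} ⊢ —a→ m1
  m1 = (b.(rec X. (a.b.X + b.(0 + X))\{b}))\{b} ⊢ ·
Q's transition system — 2 states:
  n0 = rec X. (b.(0 + X) + a.b.X)\{b} ⊢ —a→ n1
  n1 = (b.(rec X. (b.(0 + X) + a.b.X)\{b}))\{b} ⊢ ·
Coarsest stable partition (strong bisimilarity classes):
  B0 = {m0, n0}
  B1 = {m1, n1}
m0 ∈ B0, n0 ∈ B0 → same block
Bisimilar ⇒ trace-equivalent.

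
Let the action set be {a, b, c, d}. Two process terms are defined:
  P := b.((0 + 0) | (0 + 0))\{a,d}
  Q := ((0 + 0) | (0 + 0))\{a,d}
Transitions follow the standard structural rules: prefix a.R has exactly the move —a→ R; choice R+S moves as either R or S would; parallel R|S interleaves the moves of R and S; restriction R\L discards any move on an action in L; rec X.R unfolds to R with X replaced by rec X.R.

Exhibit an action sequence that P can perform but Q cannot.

b

Reachable graph of P (2 states):
  p0 = b.((0 + 0) | (0 + 0))\{a,d} has moves =b=> p1
  p1 = ((0 + 0) | (0 + 0))\{a,d} has moves ∅
Reachable graph of Q (1 states):
  q0 = ((0 + 0) | (0 + 0))\{a,d} has moves ∅
Run σ = ⟨b⟩ on P: start {p0}
  step 1 (b): {p1}
  — P admits the full trace.
Run σ = ⟨b⟩ on Q: start {q0}
  step 1 (b): no successor for Q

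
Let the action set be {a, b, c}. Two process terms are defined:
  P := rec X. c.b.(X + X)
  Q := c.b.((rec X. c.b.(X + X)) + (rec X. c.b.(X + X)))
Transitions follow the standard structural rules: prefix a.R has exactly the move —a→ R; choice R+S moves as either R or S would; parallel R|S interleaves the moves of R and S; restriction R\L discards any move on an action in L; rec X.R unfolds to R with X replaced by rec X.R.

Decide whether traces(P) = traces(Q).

Reachable graph of P (3 states):
  p0 = rec X. c.b.(X + X) → ··c··> p1
  p1 = b.((rec X. c.b.(X + X)) + (rec X. c.b.(X + X))) → ··b··> p2
  p2 = (rec X. c.b.(X + X)) + (rec X. c.b.(X + X)) → ··c··> p1
Reachable graph of Q (3 states):
  q0 = c.b.((rec X. c.b.(X + X)) + (rec X. c.b.(X + X))) → ··c··> q1
  q1 = b.((rec X. c.b.(X + X)) + (rec X. c.b.(X + X))) → ··b··> q2
  q2 = (rec X. c.b.(X + X)) + (rec X. c.b.(X + X)) → ··c··> q1
Coarsest stable partition (strong bisimilarity classes):
  B0 = {p0, p2, q0, q2}
  B1 = {p1, q1}
p0 ∈ B0, q0 ∈ B0 → same block
Bisimilar ⇒ trace-equivalent.

YES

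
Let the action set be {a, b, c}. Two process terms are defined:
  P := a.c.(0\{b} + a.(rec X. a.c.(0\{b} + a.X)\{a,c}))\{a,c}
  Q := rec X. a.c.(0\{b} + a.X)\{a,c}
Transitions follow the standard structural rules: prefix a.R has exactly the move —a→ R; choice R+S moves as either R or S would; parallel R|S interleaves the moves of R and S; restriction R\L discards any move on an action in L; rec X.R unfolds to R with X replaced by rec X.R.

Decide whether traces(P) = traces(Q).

traces(P) = traces(Q)

Reachable graph of P (3 states):
  s0 = a.c.(0\{b} + a.(rec X. a.c.(0\{b} + a.X)\{a,c}))\{a,c} has moves ··a··> s1
  s1 = c.(0\{b} + a.(rec X. a.c.(0\{b} + a.X)\{a,c}))\{a,c} has moves ··c··> s2
  s2 = (0\{b} + a.(rec X. a.c.(0\{b} + a.X)\{a,c}))\{a,c} has moves (no moves)
Reachable graph of Q (3 states):
  t0 = rec X. a.c.(0\{b} + a.X)\{a,c} has moves ··a··> t1
  t1 = c.(0\{b} + a.(rec X. a.c.(0\{b} + a.X)\{a,c}))\{a,c} has moves ··c··> t2
  t2 = (0\{b} + a.(rec X. a.c.(0\{b} + a.X)\{a,c}))\{a,c} has moves (no moves)
Coarsest stable partition (strong bisimilarity classes):
  B0 = {s0, t0}
  B1 = {s1, t1}
  B2 = {s2, t2}
s0 ∈ B0, t0 ∈ B0 → same block
Bisimilar ⇒ trace-equivalent.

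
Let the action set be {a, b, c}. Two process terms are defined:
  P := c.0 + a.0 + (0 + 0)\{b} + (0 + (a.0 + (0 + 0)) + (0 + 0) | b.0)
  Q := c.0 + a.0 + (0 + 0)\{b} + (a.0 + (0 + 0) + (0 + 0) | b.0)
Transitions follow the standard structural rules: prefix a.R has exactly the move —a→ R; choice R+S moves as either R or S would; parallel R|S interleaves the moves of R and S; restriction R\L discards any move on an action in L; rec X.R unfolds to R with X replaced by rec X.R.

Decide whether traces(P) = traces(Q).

YES

Reachable graph of P (3 states):
  s0 = c.0 + a.0 + (0 + 0)\{b} + (0 + (a.0 + (0 + 0)) + (0 + 0) | b.0) → ··a··> s1, ··b··> s2, ··c··> s1
  s1 = 0 → ·
  s2 = (0 + 0) | 0 → ·
Reachable graph of Q (3 states):
  t0 = c.0 + a.0 + (0 + 0)\{b} + (a.0 + (0 + 0) + (0 + 0) | b.0) → ··a··> t1, ··b··> t2, ··c··> t1
  t1 = 0 → ·
  t2 = (0 + 0) | 0 → ·
Bisimilarity quotient blocks:
  B0 = {s0, t0}
  B1 = {s1, s2, t1, t2}
s0 ∈ B0, t0 ∈ B0 → same block
Bisimilar ⇒ trace-equivalent.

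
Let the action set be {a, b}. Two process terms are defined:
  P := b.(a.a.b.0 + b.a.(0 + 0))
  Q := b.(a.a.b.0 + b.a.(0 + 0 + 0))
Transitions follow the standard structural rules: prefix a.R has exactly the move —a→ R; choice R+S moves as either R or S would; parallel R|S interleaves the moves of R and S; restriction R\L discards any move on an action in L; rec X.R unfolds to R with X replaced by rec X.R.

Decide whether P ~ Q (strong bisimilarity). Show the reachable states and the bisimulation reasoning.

P's transition system — 7 states:
  m0 = b.(a.a.b.0 + b.a.(0 + 0)) ⊢ =b=> m1
  m1 = a.a.b.0 + b.a.(0 + 0) ⊢ =a=> m2, =b=> m3
  m2 = a.b.0 ⊢ =a=> m4
  m3 = a.(0 + 0) ⊢ =a=> m5
  m4 = b.0 ⊢ =b=> m6
  m5 = 0 + 0 ⊢ (no moves)
  m6 = 0 ⊢ (no moves)
Q's transition system — 7 states:
  n0 = b.(a.a.b.0 + b.a.(0 + 0 + 0)) ⊢ =b=> n1
  n1 = a.a.b.0 + b.a.(0 + 0 + 0) ⊢ =a=> n2, =b=> n3
  n2 = a.b.0 ⊢ =a=> n4
  n3 = a.(0 + 0 + 0) ⊢ =a=> n5
  n4 = b.0 ⊢ =b=> n6
  n5 = 0 + 0 + 0 ⊢ (no moves)
  n6 = 0 ⊢ (no moves)
Bisimilarity quotient blocks:
  B0 = {m0, n0}
  B1 = {m1, n1}
  B2 = {m2, n2}
  B3 = {m4, n4}
  B4 = {m5, m6, n5, n6}
  B5 = {m3, n3}
m0 ∈ B0, n0 ∈ B0 → same block

P ~ Q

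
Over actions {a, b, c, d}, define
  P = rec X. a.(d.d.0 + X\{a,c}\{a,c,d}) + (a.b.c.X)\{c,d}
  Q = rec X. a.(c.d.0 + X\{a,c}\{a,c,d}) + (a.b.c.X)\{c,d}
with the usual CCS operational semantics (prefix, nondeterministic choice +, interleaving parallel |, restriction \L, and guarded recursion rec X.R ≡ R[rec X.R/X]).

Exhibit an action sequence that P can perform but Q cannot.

Reachable graph of P (6 states):
  u0 = rec X. a.(d.d.0 + X\{a,c}\{a,c,d}) + (a.b.c.X)\{c,d} → -a-> u1, -a-> u2
  u1 = (b.c.(rec X. a.(d.d.0 + X\{a,c}\{a,c,d}) + (a.b.c.X)\{c,d}))\{c,d} → -b-> u3
  u2 = d.d.0 + (rec X. a.(d.d.0 + X\{a,c}\{a,c,d}) + (a.b.c.X)\{c,d})\{a,c}\{a,c,d} → -d-> u4
  u3 = (c.(rec X. a.(d.d.0 + X\{a,c}\{a,c,d}) + (a.b.c.X)\{c,d}))\{c,d} → deadlocked
  u4 = d.0 → -d-> u5
  u5 = 0 → deadlocked
Reachable graph of Q (6 states):
  v0 = rec X. a.(c.d.0 + X\{a,c}\{a,c,d}) + (a.b.c.X)\{c,d} → -a-> v1, -a-> v2
  v1 = (b.c.(rec X. a.(c.d.0 + X\{a,c}\{a,c,d}) + (a.b.c.X)\{c,d}))\{c,d} → -b-> v3
  v2 = c.d.0 + (rec X. a.(c.d.0 + X\{a,c}\{a,c,d}) + (a.b.c.X)\{c,d})\{a,c}\{a,c,d} → -c-> v4
  v3 = (c.(rec X. a.(c.d.0 + X\{a,c}\{a,c,d}) + (a.b.c.X)\{c,d}))\{c,d} → deadlocked
  v4 = d.0 → -d-> v5
  v5 = 0 → deadlocked
Executing ad from P (initial set {u0}):
  after a @ step 1: {u1, u2}
  after d @ step 2: {u4}
  — P admits the full trace.
Executing ad from Q (initial set {v0}):
  after a @ step 1: {v1, v2}
  after d @ step 2: ∅  — Q cannot continue

ad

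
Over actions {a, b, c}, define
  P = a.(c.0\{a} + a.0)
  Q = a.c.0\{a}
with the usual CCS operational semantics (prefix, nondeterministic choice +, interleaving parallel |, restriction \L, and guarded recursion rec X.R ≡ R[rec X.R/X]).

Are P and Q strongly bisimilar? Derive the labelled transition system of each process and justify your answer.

P ≁ Q

Reachable graph of P (4 states):
  m0 = a.(c.0\{a} + a.0) :: ··a··> m1
  m1 = c.0\{a} + a.0 :: ··a··> m2, ··c··> m3
  m2 = 0 :: (no moves)
  m3 = 0\{a} :: (no moves)
Reachable graph of Q (3 states):
  n0 = a.c.0\{a} :: ··a··> n1
  n1 = c.0\{a} :: ··c··> n2
  n2 = 0\{a} :: (no moves)
Coarsest stable partition (strong bisimilarity classes):
  B0 = {m0}
  B1 = {m1}
  B2 = {m2, m3, n2}
  B3 = {n0}
  B4 = {n1}
m0 ∈ B0, n0 ∈ B3 → different blocks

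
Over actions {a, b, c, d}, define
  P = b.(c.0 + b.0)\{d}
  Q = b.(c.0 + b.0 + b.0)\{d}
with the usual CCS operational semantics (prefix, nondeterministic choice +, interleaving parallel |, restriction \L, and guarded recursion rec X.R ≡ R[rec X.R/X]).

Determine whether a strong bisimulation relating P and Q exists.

YES

Reachable graph of P (3 states):
  s0 = b.(c.0 + b.0)\{d} → -b-> s1
  s1 = (c.0 + b.0)\{d} → -b-> s2, -c-> s2
  s2 = 0\{d} → ·
Reachable graph of Q (3 states):
  t0 = b.(c.0 + b.0 + b.0)\{d} → -b-> t1
  t1 = (c.0 + b.0 + b.0)\{d} → -b-> t2, -c-> t2
  t2 = 0\{d} → ·
Coarsest stable partition (strong bisimilarity classes):
  B0 = {s0, t0}
  B1 = {s1, t1}
  B2 = {s2, t2}
s0 ∈ B0, t0 ∈ B0 → same block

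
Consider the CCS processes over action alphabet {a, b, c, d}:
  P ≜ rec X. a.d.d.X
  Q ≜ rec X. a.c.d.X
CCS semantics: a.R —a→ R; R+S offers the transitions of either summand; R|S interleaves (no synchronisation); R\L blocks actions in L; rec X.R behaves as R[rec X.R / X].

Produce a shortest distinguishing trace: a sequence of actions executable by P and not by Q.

ad

Reachable graph of P (3 states):
  u0 = rec X. a.d.d.X ⊢ ··a··> u1
  u1 = d.d.(rec X. a.d.d.X) ⊢ ··d··> u2
  u2 = d.(rec X. a.d.d.X) ⊢ ··d··> u0
Reachable graph of Q (3 states):
  v0 = rec X. a.c.d.X ⊢ ··a··> v1
  v1 = c.d.(rec X. a.c.d.X) ⊢ ··c··> v2
  v2 = d.(rec X. a.c.d.X) ⊢ ··d··> v0
Executing ad from P (initial set {u0}):
  after a @ step 1: {u1}
  after d @ step 2: {u2}
  ✓ P
Executing ad from Q (initial set {v0}):
  after a @ step 1: {v1}
  after d @ step 2: ∅ (Q stuck)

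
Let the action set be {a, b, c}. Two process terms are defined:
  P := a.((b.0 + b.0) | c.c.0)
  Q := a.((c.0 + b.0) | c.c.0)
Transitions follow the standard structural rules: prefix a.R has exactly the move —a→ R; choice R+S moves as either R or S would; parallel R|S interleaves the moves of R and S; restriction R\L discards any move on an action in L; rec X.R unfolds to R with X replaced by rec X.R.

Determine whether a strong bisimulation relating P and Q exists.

Reachable graph of P (7 states):
  u0 = a.((b.0 + b.0) | c.c.0) → —a→ u1
  u1 = (b.0 + b.0) | c.c.0 → —b→ u2, —c→ u3
  u2 = 0 | c.c.0 → —c→ u4
  u3 = (b.0 + b.0) | c.0 → —b→ u4, —c→ u5
  u4 = 0 | c.0 → —c→ u6
  u5 = (b.0 + b.0) | 0 → —b→ u6
  u6 = 0 | 0 → ∅
Reachable graph of Q (7 states):
  v0 = a.((c.0 + b.0) | c.c.0) → —a→ v1
  v1 = (c.0 + b.0) | c.c.0 → —b→ v2, —c→ v2, —c→ v3
  v2 = 0 | c.c.0 → —c→ v4
  v3 = (c.0 + b.0) | c.0 → —b→ v4, —c→ v4, —c→ v5
  v4 = 0 | c.0 → —c→ v6
  v5 = (c.0 + b.0) | 0 → —b→ v6, —c→ v6
  v6 = 0 | 0 → ∅
Coarsest stable partition (strong bisimilarity classes):
  B0 = {u0}
  B1 = {u1}
  B2 = {u3}
  B3 = {u4, v4}
  B4 = {u6, v6}
  B5 = {u5}
  B6 = {u2, v2}
  B7 = {v0}
  B8 = {v1}
  B9 = {v3}
  B10 = {v5}
u0 ∈ B0, v0 ∈ B7 → different blocks

P ≁ Q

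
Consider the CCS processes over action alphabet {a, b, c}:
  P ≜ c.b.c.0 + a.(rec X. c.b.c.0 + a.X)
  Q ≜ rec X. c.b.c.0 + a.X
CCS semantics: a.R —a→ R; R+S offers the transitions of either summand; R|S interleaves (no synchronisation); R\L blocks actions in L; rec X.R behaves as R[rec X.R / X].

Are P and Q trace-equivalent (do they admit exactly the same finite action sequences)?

Reachable graph of P (5 states):
  m0 = c.b.c.0 + a.(rec X. c.b.c.0 + a.X) → ··a··> m1, ··c··> m2
  m1 = rec X. c.b.c.0 + a.X → ··a··> m1, ··c··> m2
  m2 = b.c.0 → ··b··> m3
  m3 = c.0 → ··c··> m4
  m4 = 0 → ∅
Reachable graph of Q (4 states):
  n0 = rec X. c.b.c.0 + a.X → ··a··> n0, ··c··> n1
  n1 = b.c.0 → ··b··> n2
  n2 = c.0 → ··c··> n3
  n3 = 0 → ∅
Bisimilarity quotient blocks:
  B0 = {m0, m1, n0}
  B1 = {m2, n1}
  B2 = {m3, n2}
  B3 = {m4, n3}
m0 ∈ B0, n0 ∈ B0 → same block
Bisimilar ⇒ trace-equivalent.

YES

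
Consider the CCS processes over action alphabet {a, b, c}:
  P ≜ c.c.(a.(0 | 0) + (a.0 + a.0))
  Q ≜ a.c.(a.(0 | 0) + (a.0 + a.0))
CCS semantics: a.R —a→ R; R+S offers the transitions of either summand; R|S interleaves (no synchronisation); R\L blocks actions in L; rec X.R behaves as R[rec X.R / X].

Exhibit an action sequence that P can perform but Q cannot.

Reachable graph of P (5 states):
  p0 = c.c.(a.(0 | 0) + (a.0 + a.0)) | ··c··> p1
  p1 = c.(a.(0 | 0) + (a.0 + a.0)) | ··c··> p2
  p2 = a.(0 | 0) + (a.0 + a.0) | ··a··> p3, ··a··> p4
  p3 = 0 | deadlocked
  p4 = 0 | 0 | deadlocked
Reachable graph of Q (5 states):
  q0 = a.c.(a.(0 | 0) + (a.0 + a.0)) | ··a··> q1
  q1 = c.(a.(0 | 0) + (a.0 + a.0)) | ··c··> q2
  q2 = a.(0 | 0) + (a.0 + a.0) | ··a··> q3, ··a··> q4
  q3 = 0 | deadlocked
  q4 = 0 | 0 | deadlocked
Trace ⟨c⟩ through P, begin at {p0}:
  [1] c ⇒ {p1}
  ✓ P
Trace ⟨c⟩ through Q, begin at {q0}:
  [1] c ⇒ no successor for Q

c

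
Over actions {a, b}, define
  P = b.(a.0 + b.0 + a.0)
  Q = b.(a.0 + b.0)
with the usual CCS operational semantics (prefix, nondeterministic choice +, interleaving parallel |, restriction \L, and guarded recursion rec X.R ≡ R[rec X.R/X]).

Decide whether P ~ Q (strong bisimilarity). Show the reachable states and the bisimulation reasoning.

YES

LTS(P): 3 reachable states
  u0 = b.(a.0 + b.0 + a.0) ⊢ -b-> u1
  u1 = a.0 + b.0 + a.0 ⊢ -a-> u2, -b-> u2
  u2 = 0 ⊢ (no moves)
LTS(Q): 3 reachable states
  v0 = b.(a.0 + b.0) ⊢ -b-> v1
  v1 = a.0 + b.0 ⊢ -a-> v2, -b-> v2
  v2 = 0 ⊢ (no moves)
Partition-refinement fixed point:
  B0 = {u0, v0}
  B1 = {u1, v1}
  B2 = {u2, v2}
u0 ∈ B0, v0 ∈ B0 → same block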